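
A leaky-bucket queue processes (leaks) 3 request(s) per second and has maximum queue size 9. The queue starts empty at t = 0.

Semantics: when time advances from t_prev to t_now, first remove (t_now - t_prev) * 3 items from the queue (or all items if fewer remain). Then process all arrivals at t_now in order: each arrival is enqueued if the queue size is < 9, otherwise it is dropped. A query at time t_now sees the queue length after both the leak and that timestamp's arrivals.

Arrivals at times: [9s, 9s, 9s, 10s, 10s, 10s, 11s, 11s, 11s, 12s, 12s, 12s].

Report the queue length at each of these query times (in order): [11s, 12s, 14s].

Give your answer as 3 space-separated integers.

Answer: 3 3 0

Derivation:
Queue lengths at query times:
  query t=11s: backlog = 3
  query t=12s: backlog = 3
  query t=14s: backlog = 0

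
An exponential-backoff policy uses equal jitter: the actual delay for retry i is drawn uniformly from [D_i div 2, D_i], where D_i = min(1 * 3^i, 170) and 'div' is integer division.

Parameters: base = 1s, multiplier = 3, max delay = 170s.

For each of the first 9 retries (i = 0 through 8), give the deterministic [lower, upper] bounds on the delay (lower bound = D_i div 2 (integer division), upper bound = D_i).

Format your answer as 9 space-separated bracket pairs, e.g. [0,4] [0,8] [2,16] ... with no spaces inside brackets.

Computing bounds per retry:
  i=0: D_i=min(1*3^0,170)=1, bounds=[0,1]
  i=1: D_i=min(1*3^1,170)=3, bounds=[1,3]
  i=2: D_i=min(1*3^2,170)=9, bounds=[4,9]
  i=3: D_i=min(1*3^3,170)=27, bounds=[13,27]
  i=4: D_i=min(1*3^4,170)=81, bounds=[40,81]
  i=5: D_i=min(1*3^5,170)=170, bounds=[85,170]
  i=6: D_i=min(1*3^6,170)=170, bounds=[85,170]
  i=7: D_i=min(1*3^7,170)=170, bounds=[85,170]
  i=8: D_i=min(1*3^8,170)=170, bounds=[85,170]

Answer: [0,1] [1,3] [4,9] [13,27] [40,81] [85,170] [85,170] [85,170] [85,170]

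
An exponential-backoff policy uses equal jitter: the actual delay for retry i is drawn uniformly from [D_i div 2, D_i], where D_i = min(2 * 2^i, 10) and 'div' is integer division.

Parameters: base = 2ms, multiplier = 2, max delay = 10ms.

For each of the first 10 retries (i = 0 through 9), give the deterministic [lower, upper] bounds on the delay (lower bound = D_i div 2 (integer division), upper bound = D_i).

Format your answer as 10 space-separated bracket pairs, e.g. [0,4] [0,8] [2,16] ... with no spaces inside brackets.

Computing bounds per retry:
  i=0: D_i=min(2*2^0,10)=2, bounds=[1,2]
  i=1: D_i=min(2*2^1,10)=4, bounds=[2,4]
  i=2: D_i=min(2*2^2,10)=8, bounds=[4,8]
  i=3: D_i=min(2*2^3,10)=10, bounds=[5,10]
  i=4: D_i=min(2*2^4,10)=10, bounds=[5,10]
  i=5: D_i=min(2*2^5,10)=10, bounds=[5,10]
  i=6: D_i=min(2*2^6,10)=10, bounds=[5,10]
  i=7: D_i=min(2*2^7,10)=10, bounds=[5,10]
  i=8: D_i=min(2*2^8,10)=10, bounds=[5,10]
  i=9: D_i=min(2*2^9,10)=10, bounds=[5,10]

Answer: [1,2] [2,4] [4,8] [5,10] [5,10] [5,10] [5,10] [5,10] [5,10] [5,10]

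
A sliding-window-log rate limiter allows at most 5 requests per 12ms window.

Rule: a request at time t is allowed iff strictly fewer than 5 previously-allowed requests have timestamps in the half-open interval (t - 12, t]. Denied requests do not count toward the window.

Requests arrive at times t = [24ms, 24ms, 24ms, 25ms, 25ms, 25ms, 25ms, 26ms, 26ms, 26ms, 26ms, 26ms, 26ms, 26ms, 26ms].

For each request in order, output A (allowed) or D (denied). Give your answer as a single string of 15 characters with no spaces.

Tracking allowed requests in the window:
  req#1 t=24ms: ALLOW
  req#2 t=24ms: ALLOW
  req#3 t=24ms: ALLOW
  req#4 t=25ms: ALLOW
  req#5 t=25ms: ALLOW
  req#6 t=25ms: DENY
  req#7 t=25ms: DENY
  req#8 t=26ms: DENY
  req#9 t=26ms: DENY
  req#10 t=26ms: DENY
  req#11 t=26ms: DENY
  req#12 t=26ms: DENY
  req#13 t=26ms: DENY
  req#14 t=26ms: DENY
  req#15 t=26ms: DENY

Answer: AAAAADDDDDDDDDD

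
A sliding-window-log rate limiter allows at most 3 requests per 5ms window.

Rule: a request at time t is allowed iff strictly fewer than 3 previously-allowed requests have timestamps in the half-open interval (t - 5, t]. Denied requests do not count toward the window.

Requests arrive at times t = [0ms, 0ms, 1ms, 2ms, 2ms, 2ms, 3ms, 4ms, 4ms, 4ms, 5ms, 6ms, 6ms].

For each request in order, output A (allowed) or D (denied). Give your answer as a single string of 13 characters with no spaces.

Answer: AAADDDDDDDAAA

Derivation:
Tracking allowed requests in the window:
  req#1 t=0ms: ALLOW
  req#2 t=0ms: ALLOW
  req#3 t=1ms: ALLOW
  req#4 t=2ms: DENY
  req#5 t=2ms: DENY
  req#6 t=2ms: DENY
  req#7 t=3ms: DENY
  req#8 t=4ms: DENY
  req#9 t=4ms: DENY
  req#10 t=4ms: DENY
  req#11 t=5ms: ALLOW
  req#12 t=6ms: ALLOW
  req#13 t=6ms: ALLOW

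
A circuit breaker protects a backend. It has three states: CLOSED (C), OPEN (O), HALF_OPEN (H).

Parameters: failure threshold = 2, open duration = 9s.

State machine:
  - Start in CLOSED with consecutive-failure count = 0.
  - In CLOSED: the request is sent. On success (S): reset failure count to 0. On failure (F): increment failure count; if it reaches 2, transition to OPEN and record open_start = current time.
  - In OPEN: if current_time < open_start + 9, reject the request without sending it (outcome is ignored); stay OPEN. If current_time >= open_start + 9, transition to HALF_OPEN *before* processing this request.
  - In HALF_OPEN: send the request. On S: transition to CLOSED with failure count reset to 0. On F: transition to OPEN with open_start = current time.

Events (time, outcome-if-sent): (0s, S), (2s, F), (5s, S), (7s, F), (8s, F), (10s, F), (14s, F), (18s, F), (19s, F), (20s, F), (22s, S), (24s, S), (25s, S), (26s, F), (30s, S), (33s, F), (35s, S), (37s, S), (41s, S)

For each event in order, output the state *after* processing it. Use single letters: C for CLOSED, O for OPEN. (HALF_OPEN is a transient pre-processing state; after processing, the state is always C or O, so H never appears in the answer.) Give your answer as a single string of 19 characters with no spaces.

State after each event:
  event#1 t=0s outcome=S: state=CLOSED
  event#2 t=2s outcome=F: state=CLOSED
  event#3 t=5s outcome=S: state=CLOSED
  event#4 t=7s outcome=F: state=CLOSED
  event#5 t=8s outcome=F: state=OPEN
  event#6 t=10s outcome=F: state=OPEN
  event#7 t=14s outcome=F: state=OPEN
  event#8 t=18s outcome=F: state=OPEN
  event#9 t=19s outcome=F: state=OPEN
  event#10 t=20s outcome=F: state=OPEN
  event#11 t=22s outcome=S: state=OPEN
  event#12 t=24s outcome=S: state=OPEN
  event#13 t=25s outcome=S: state=OPEN
  event#14 t=26s outcome=F: state=OPEN
  event#15 t=30s outcome=S: state=CLOSED
  event#16 t=33s outcome=F: state=CLOSED
  event#17 t=35s outcome=S: state=CLOSED
  event#18 t=37s outcome=S: state=CLOSED
  event#19 t=41s outcome=S: state=CLOSED

Answer: CCCCOOOOOOOOOOCCCCC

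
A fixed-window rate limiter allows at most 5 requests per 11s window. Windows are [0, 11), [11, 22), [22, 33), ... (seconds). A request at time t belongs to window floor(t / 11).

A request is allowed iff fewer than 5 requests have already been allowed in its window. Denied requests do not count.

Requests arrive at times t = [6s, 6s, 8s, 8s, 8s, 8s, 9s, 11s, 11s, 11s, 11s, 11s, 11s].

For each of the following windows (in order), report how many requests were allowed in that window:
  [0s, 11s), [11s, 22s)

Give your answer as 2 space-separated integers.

Processing requests:
  req#1 t=6s (window 0): ALLOW
  req#2 t=6s (window 0): ALLOW
  req#3 t=8s (window 0): ALLOW
  req#4 t=8s (window 0): ALLOW
  req#5 t=8s (window 0): ALLOW
  req#6 t=8s (window 0): DENY
  req#7 t=9s (window 0): DENY
  req#8 t=11s (window 1): ALLOW
  req#9 t=11s (window 1): ALLOW
  req#10 t=11s (window 1): ALLOW
  req#11 t=11s (window 1): ALLOW
  req#12 t=11s (window 1): ALLOW
  req#13 t=11s (window 1): DENY

Allowed counts by window: 5 5

Answer: 5 5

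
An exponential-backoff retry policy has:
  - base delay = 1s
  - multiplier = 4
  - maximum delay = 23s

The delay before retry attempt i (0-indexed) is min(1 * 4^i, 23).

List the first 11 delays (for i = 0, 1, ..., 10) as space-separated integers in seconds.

Answer: 1 4 16 23 23 23 23 23 23 23 23

Derivation:
Computing each delay:
  i=0: min(1*4^0, 23) = 1
  i=1: min(1*4^1, 23) = 4
  i=2: min(1*4^2, 23) = 16
  i=3: min(1*4^3, 23) = 23
  i=4: min(1*4^4, 23) = 23
  i=5: min(1*4^5, 23) = 23
  i=6: min(1*4^6, 23) = 23
  i=7: min(1*4^7, 23) = 23
  i=8: min(1*4^8, 23) = 23
  i=9: min(1*4^9, 23) = 23
  i=10: min(1*4^10, 23) = 23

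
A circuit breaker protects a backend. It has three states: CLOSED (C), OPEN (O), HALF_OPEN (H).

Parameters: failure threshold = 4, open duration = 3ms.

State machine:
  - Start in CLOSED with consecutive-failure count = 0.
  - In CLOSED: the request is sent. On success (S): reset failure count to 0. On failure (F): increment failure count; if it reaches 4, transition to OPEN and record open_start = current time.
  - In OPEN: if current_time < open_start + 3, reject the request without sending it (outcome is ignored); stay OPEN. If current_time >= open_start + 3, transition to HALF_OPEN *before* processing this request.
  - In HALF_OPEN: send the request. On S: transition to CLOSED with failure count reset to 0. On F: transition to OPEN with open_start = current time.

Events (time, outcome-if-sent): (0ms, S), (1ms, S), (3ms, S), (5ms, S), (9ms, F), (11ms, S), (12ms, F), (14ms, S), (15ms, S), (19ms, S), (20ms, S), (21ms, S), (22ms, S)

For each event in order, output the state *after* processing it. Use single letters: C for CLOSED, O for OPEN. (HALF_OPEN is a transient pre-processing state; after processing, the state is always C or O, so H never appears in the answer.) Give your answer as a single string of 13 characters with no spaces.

State after each event:
  event#1 t=0ms outcome=S: state=CLOSED
  event#2 t=1ms outcome=S: state=CLOSED
  event#3 t=3ms outcome=S: state=CLOSED
  event#4 t=5ms outcome=S: state=CLOSED
  event#5 t=9ms outcome=F: state=CLOSED
  event#6 t=11ms outcome=S: state=CLOSED
  event#7 t=12ms outcome=F: state=CLOSED
  event#8 t=14ms outcome=S: state=CLOSED
  event#9 t=15ms outcome=S: state=CLOSED
  event#10 t=19ms outcome=S: state=CLOSED
  event#11 t=20ms outcome=S: state=CLOSED
  event#12 t=21ms outcome=S: state=CLOSED
  event#13 t=22ms outcome=S: state=CLOSED

Answer: CCCCCCCCCCCCC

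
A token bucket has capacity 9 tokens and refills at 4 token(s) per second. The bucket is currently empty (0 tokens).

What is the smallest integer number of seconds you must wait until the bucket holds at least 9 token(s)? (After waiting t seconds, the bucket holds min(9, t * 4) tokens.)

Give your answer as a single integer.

Need t * 4 >= 9, so t >= 9/4.
Smallest integer t = ceil(9/4) = 3.

Answer: 3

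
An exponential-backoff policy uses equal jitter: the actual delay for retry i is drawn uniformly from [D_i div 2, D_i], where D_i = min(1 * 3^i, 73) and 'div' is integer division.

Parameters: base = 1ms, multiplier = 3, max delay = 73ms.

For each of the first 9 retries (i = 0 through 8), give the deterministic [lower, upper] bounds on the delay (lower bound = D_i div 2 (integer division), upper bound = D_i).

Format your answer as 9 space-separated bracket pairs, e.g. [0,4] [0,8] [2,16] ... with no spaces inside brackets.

Answer: [0,1] [1,3] [4,9] [13,27] [36,73] [36,73] [36,73] [36,73] [36,73]

Derivation:
Computing bounds per retry:
  i=0: D_i=min(1*3^0,73)=1, bounds=[0,1]
  i=1: D_i=min(1*3^1,73)=3, bounds=[1,3]
  i=2: D_i=min(1*3^2,73)=9, bounds=[4,9]
  i=3: D_i=min(1*3^3,73)=27, bounds=[13,27]
  i=4: D_i=min(1*3^4,73)=73, bounds=[36,73]
  i=5: D_i=min(1*3^5,73)=73, bounds=[36,73]
  i=6: D_i=min(1*3^6,73)=73, bounds=[36,73]
  i=7: D_i=min(1*3^7,73)=73, bounds=[36,73]
  i=8: D_i=min(1*3^8,73)=73, bounds=[36,73]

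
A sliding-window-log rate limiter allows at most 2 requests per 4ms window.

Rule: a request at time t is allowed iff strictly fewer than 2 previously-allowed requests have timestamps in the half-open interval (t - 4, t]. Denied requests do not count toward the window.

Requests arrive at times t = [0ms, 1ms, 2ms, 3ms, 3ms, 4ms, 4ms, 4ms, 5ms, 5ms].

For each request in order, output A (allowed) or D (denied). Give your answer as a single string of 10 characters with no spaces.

Answer: AADDDADDAD

Derivation:
Tracking allowed requests in the window:
  req#1 t=0ms: ALLOW
  req#2 t=1ms: ALLOW
  req#3 t=2ms: DENY
  req#4 t=3ms: DENY
  req#5 t=3ms: DENY
  req#6 t=4ms: ALLOW
  req#7 t=4ms: DENY
  req#8 t=4ms: DENY
  req#9 t=5ms: ALLOW
  req#10 t=5ms: DENY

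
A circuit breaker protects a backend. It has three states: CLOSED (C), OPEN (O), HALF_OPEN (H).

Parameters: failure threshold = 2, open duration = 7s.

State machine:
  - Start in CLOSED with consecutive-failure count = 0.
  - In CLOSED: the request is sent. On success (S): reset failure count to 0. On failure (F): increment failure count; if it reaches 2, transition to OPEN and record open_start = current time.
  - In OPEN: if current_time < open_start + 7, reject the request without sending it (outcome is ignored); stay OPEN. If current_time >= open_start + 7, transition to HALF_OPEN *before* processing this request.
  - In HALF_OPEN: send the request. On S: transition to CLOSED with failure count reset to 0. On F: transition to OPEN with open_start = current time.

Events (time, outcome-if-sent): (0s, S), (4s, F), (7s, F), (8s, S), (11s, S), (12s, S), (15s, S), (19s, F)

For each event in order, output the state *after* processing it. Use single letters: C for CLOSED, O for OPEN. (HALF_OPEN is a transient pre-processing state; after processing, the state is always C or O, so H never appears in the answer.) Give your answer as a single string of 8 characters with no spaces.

Answer: CCOOOOCC

Derivation:
State after each event:
  event#1 t=0s outcome=S: state=CLOSED
  event#2 t=4s outcome=F: state=CLOSED
  event#3 t=7s outcome=F: state=OPEN
  event#4 t=8s outcome=S: state=OPEN
  event#5 t=11s outcome=S: state=OPEN
  event#6 t=12s outcome=S: state=OPEN
  event#7 t=15s outcome=S: state=CLOSED
  event#8 t=19s outcome=F: state=CLOSED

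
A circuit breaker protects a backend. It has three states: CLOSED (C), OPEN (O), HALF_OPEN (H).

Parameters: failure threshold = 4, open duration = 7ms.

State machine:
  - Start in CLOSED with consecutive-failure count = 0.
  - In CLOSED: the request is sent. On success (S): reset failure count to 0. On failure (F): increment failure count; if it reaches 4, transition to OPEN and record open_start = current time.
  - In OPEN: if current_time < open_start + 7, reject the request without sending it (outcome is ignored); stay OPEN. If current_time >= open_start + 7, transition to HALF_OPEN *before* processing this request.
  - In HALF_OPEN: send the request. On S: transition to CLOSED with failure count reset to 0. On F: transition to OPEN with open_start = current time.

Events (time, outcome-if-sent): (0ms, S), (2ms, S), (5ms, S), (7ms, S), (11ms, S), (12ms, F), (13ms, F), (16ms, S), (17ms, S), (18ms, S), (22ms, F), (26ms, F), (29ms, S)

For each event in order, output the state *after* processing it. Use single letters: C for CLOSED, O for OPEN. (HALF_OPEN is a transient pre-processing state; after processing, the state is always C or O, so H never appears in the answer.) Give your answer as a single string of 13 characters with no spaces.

Answer: CCCCCCCCCCCCC

Derivation:
State after each event:
  event#1 t=0ms outcome=S: state=CLOSED
  event#2 t=2ms outcome=S: state=CLOSED
  event#3 t=5ms outcome=S: state=CLOSED
  event#4 t=7ms outcome=S: state=CLOSED
  event#5 t=11ms outcome=S: state=CLOSED
  event#6 t=12ms outcome=F: state=CLOSED
  event#7 t=13ms outcome=F: state=CLOSED
  event#8 t=16ms outcome=S: state=CLOSED
  event#9 t=17ms outcome=S: state=CLOSED
  event#10 t=18ms outcome=S: state=CLOSED
  event#11 t=22ms outcome=F: state=CLOSED
  event#12 t=26ms outcome=F: state=CLOSED
  event#13 t=29ms outcome=S: state=CLOSED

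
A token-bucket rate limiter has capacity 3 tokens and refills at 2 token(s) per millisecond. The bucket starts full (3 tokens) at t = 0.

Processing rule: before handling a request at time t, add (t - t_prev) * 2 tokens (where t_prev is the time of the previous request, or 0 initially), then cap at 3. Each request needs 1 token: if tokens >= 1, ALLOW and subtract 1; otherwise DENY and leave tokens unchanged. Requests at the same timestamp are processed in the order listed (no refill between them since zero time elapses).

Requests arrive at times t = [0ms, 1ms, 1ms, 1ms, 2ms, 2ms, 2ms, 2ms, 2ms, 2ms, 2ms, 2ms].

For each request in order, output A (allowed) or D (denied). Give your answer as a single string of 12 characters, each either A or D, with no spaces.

Simulating step by step:
  req#1 t=0ms: ALLOW
  req#2 t=1ms: ALLOW
  req#3 t=1ms: ALLOW
  req#4 t=1ms: ALLOW
  req#5 t=2ms: ALLOW
  req#6 t=2ms: ALLOW
  req#7 t=2ms: DENY
  req#8 t=2ms: DENY
  req#9 t=2ms: DENY
  req#10 t=2ms: DENY
  req#11 t=2ms: DENY
  req#12 t=2ms: DENY

Answer: AAAAAADDDDDD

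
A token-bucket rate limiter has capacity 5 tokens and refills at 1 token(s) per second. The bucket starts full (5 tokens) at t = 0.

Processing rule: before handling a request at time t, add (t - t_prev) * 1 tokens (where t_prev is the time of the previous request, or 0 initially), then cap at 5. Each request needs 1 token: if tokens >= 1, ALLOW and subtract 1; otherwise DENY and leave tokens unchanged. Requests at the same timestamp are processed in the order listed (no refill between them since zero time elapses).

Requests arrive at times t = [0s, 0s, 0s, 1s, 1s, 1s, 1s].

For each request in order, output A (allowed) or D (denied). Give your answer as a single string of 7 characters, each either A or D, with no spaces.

Simulating step by step:
  req#1 t=0s: ALLOW
  req#2 t=0s: ALLOW
  req#3 t=0s: ALLOW
  req#4 t=1s: ALLOW
  req#5 t=1s: ALLOW
  req#6 t=1s: ALLOW
  req#7 t=1s: DENY

Answer: AAAAAAD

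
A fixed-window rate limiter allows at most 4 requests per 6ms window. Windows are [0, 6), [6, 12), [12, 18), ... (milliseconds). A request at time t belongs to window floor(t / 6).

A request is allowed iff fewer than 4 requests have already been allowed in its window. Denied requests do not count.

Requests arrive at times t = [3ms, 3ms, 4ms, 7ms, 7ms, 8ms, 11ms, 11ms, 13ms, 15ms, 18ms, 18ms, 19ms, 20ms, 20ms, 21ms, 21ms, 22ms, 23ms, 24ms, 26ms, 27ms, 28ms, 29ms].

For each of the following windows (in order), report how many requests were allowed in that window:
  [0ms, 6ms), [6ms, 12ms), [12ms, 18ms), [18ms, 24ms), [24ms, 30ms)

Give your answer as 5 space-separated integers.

Processing requests:
  req#1 t=3ms (window 0): ALLOW
  req#2 t=3ms (window 0): ALLOW
  req#3 t=4ms (window 0): ALLOW
  req#4 t=7ms (window 1): ALLOW
  req#5 t=7ms (window 1): ALLOW
  req#6 t=8ms (window 1): ALLOW
  req#7 t=11ms (window 1): ALLOW
  req#8 t=11ms (window 1): DENY
  req#9 t=13ms (window 2): ALLOW
  req#10 t=15ms (window 2): ALLOW
  req#11 t=18ms (window 3): ALLOW
  req#12 t=18ms (window 3): ALLOW
  req#13 t=19ms (window 3): ALLOW
  req#14 t=20ms (window 3): ALLOW
  req#15 t=20ms (window 3): DENY
  req#16 t=21ms (window 3): DENY
  req#17 t=21ms (window 3): DENY
  req#18 t=22ms (window 3): DENY
  req#19 t=23ms (window 3): DENY
  req#20 t=24ms (window 4): ALLOW
  req#21 t=26ms (window 4): ALLOW
  req#22 t=27ms (window 4): ALLOW
  req#23 t=28ms (window 4): ALLOW
  req#24 t=29ms (window 4): DENY

Allowed counts by window: 3 4 2 4 4

Answer: 3 4 2 4 4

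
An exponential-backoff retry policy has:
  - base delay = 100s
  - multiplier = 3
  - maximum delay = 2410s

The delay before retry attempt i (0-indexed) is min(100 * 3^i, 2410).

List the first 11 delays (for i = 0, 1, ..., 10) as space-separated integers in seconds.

Computing each delay:
  i=0: min(100*3^0, 2410) = 100
  i=1: min(100*3^1, 2410) = 300
  i=2: min(100*3^2, 2410) = 900
  i=3: min(100*3^3, 2410) = 2410
  i=4: min(100*3^4, 2410) = 2410
  i=5: min(100*3^5, 2410) = 2410
  i=6: min(100*3^6, 2410) = 2410
  i=7: min(100*3^7, 2410) = 2410
  i=8: min(100*3^8, 2410) = 2410
  i=9: min(100*3^9, 2410) = 2410
  i=10: min(100*3^10, 2410) = 2410

Answer: 100 300 900 2410 2410 2410 2410 2410 2410 2410 2410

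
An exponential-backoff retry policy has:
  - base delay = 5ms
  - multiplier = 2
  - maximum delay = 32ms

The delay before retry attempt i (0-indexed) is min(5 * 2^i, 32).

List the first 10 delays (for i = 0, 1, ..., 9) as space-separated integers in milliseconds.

Computing each delay:
  i=0: min(5*2^0, 32) = 5
  i=1: min(5*2^1, 32) = 10
  i=2: min(5*2^2, 32) = 20
  i=3: min(5*2^3, 32) = 32
  i=4: min(5*2^4, 32) = 32
  i=5: min(5*2^5, 32) = 32
  i=6: min(5*2^6, 32) = 32
  i=7: min(5*2^7, 32) = 32
  i=8: min(5*2^8, 32) = 32
  i=9: min(5*2^9, 32) = 32

Answer: 5 10 20 32 32 32 32 32 32 32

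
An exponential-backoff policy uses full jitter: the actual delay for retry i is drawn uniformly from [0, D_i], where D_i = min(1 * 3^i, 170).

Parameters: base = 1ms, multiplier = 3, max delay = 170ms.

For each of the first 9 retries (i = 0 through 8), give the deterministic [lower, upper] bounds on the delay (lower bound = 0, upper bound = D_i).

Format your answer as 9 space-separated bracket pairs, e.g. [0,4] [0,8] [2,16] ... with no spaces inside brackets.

Answer: [0,1] [0,3] [0,9] [0,27] [0,81] [0,170] [0,170] [0,170] [0,170]

Derivation:
Computing bounds per retry:
  i=0: D_i=min(1*3^0,170)=1, bounds=[0,1]
  i=1: D_i=min(1*3^1,170)=3, bounds=[0,3]
  i=2: D_i=min(1*3^2,170)=9, bounds=[0,9]
  i=3: D_i=min(1*3^3,170)=27, bounds=[0,27]
  i=4: D_i=min(1*3^4,170)=81, bounds=[0,81]
  i=5: D_i=min(1*3^5,170)=170, bounds=[0,170]
  i=6: D_i=min(1*3^6,170)=170, bounds=[0,170]
  i=7: D_i=min(1*3^7,170)=170, bounds=[0,170]
  i=8: D_i=min(1*3^8,170)=170, bounds=[0,170]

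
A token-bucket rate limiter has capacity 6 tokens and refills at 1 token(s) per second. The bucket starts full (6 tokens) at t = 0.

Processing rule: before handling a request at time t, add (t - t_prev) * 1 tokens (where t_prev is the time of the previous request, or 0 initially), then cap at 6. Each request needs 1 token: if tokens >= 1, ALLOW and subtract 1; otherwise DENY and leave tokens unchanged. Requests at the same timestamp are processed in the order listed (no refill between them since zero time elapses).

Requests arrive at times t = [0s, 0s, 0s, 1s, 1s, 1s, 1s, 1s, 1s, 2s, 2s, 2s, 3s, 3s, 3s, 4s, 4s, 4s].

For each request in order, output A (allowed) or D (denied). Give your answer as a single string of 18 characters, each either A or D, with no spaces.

Simulating step by step:
  req#1 t=0s: ALLOW
  req#2 t=0s: ALLOW
  req#3 t=0s: ALLOW
  req#4 t=1s: ALLOW
  req#5 t=1s: ALLOW
  req#6 t=1s: ALLOW
  req#7 t=1s: ALLOW
  req#8 t=1s: DENY
  req#9 t=1s: DENY
  req#10 t=2s: ALLOW
  req#11 t=2s: DENY
  req#12 t=2s: DENY
  req#13 t=3s: ALLOW
  req#14 t=3s: DENY
  req#15 t=3s: DENY
  req#16 t=4s: ALLOW
  req#17 t=4s: DENY
  req#18 t=4s: DENY

Answer: AAAAAAADDADDADDADD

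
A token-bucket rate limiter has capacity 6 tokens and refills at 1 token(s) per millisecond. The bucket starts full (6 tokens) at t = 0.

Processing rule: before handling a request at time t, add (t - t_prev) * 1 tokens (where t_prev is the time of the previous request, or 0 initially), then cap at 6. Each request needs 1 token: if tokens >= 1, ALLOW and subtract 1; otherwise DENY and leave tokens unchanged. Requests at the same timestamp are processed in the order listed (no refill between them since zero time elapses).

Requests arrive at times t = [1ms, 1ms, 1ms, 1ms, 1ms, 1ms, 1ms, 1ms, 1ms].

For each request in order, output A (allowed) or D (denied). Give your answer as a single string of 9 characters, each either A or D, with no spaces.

Answer: AAAAAADDD

Derivation:
Simulating step by step:
  req#1 t=1ms: ALLOW
  req#2 t=1ms: ALLOW
  req#3 t=1ms: ALLOW
  req#4 t=1ms: ALLOW
  req#5 t=1ms: ALLOW
  req#6 t=1ms: ALLOW
  req#7 t=1ms: DENY
  req#8 t=1ms: DENY
  req#9 t=1ms: DENY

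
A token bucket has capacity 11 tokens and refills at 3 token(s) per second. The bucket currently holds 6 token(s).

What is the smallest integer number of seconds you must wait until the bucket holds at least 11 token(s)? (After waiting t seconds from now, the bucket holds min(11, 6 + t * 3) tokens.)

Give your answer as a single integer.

Answer: 2

Derivation:
Need 6 + t * 3 >= 11, so t >= 5/3.
Smallest integer t = ceil(5/3) = 2.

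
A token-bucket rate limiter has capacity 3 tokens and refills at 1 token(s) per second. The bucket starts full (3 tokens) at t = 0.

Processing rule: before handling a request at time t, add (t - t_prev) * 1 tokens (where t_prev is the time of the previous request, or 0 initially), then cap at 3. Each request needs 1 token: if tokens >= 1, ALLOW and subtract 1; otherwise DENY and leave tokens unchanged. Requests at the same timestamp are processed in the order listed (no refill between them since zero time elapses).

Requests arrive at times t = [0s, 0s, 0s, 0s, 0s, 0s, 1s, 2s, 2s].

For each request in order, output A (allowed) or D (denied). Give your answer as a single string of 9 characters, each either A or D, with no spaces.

Simulating step by step:
  req#1 t=0s: ALLOW
  req#2 t=0s: ALLOW
  req#3 t=0s: ALLOW
  req#4 t=0s: DENY
  req#5 t=0s: DENY
  req#6 t=0s: DENY
  req#7 t=1s: ALLOW
  req#8 t=2s: ALLOW
  req#9 t=2s: DENY

Answer: AAADDDAAD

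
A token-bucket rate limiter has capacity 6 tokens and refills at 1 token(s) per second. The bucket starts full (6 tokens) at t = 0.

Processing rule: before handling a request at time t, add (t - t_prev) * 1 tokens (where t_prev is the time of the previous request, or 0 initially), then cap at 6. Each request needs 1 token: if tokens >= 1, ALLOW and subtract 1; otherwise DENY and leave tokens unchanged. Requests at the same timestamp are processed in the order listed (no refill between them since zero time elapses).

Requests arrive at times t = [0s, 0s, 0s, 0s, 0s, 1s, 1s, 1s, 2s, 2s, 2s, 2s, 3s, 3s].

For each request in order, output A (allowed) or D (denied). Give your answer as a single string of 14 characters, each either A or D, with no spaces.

Answer: AAAAAAADADDDAD

Derivation:
Simulating step by step:
  req#1 t=0s: ALLOW
  req#2 t=0s: ALLOW
  req#3 t=0s: ALLOW
  req#4 t=0s: ALLOW
  req#5 t=0s: ALLOW
  req#6 t=1s: ALLOW
  req#7 t=1s: ALLOW
  req#8 t=1s: DENY
  req#9 t=2s: ALLOW
  req#10 t=2s: DENY
  req#11 t=2s: DENY
  req#12 t=2s: DENY
  req#13 t=3s: ALLOW
  req#14 t=3s: DENY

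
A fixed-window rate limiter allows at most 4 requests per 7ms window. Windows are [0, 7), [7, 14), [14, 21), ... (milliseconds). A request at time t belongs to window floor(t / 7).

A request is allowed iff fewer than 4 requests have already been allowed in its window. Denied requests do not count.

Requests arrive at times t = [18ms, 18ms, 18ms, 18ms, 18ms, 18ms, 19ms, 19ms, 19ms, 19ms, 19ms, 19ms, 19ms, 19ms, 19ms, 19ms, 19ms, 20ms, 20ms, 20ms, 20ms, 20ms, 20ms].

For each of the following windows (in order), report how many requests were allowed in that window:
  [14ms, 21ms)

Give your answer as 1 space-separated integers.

Processing requests:
  req#1 t=18ms (window 2): ALLOW
  req#2 t=18ms (window 2): ALLOW
  req#3 t=18ms (window 2): ALLOW
  req#4 t=18ms (window 2): ALLOW
  req#5 t=18ms (window 2): DENY
  req#6 t=18ms (window 2): DENY
  req#7 t=19ms (window 2): DENY
  req#8 t=19ms (window 2): DENY
  req#9 t=19ms (window 2): DENY
  req#10 t=19ms (window 2): DENY
  req#11 t=19ms (window 2): DENY
  req#12 t=19ms (window 2): DENY
  req#13 t=19ms (window 2): DENY
  req#14 t=19ms (window 2): DENY
  req#15 t=19ms (window 2): DENY
  req#16 t=19ms (window 2): DENY
  req#17 t=19ms (window 2): DENY
  req#18 t=20ms (window 2): DENY
  req#19 t=20ms (window 2): DENY
  req#20 t=20ms (window 2): DENY
  req#21 t=20ms (window 2): DENY
  req#22 t=20ms (window 2): DENY
  req#23 t=20ms (window 2): DENY

Allowed counts by window: 4

Answer: 4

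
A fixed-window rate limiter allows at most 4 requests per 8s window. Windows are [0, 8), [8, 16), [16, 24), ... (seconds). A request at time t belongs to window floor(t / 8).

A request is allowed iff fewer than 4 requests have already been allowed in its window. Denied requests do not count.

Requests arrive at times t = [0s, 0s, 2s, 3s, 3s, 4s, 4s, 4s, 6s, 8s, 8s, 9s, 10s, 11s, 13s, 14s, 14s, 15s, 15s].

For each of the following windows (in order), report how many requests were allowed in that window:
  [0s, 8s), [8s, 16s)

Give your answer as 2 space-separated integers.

Processing requests:
  req#1 t=0s (window 0): ALLOW
  req#2 t=0s (window 0): ALLOW
  req#3 t=2s (window 0): ALLOW
  req#4 t=3s (window 0): ALLOW
  req#5 t=3s (window 0): DENY
  req#6 t=4s (window 0): DENY
  req#7 t=4s (window 0): DENY
  req#8 t=4s (window 0): DENY
  req#9 t=6s (window 0): DENY
  req#10 t=8s (window 1): ALLOW
  req#11 t=8s (window 1): ALLOW
  req#12 t=9s (window 1): ALLOW
  req#13 t=10s (window 1): ALLOW
  req#14 t=11s (window 1): DENY
  req#15 t=13s (window 1): DENY
  req#16 t=14s (window 1): DENY
  req#17 t=14s (window 1): DENY
  req#18 t=15s (window 1): DENY
  req#19 t=15s (window 1): DENY

Allowed counts by window: 4 4

Answer: 4 4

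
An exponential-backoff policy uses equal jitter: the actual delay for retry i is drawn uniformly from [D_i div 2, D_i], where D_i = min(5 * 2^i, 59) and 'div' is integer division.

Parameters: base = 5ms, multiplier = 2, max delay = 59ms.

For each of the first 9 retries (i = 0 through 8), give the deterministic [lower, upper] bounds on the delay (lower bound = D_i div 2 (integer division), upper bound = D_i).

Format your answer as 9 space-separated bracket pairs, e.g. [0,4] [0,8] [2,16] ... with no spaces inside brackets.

Answer: [2,5] [5,10] [10,20] [20,40] [29,59] [29,59] [29,59] [29,59] [29,59]

Derivation:
Computing bounds per retry:
  i=0: D_i=min(5*2^0,59)=5, bounds=[2,5]
  i=1: D_i=min(5*2^1,59)=10, bounds=[5,10]
  i=2: D_i=min(5*2^2,59)=20, bounds=[10,20]
  i=3: D_i=min(5*2^3,59)=40, bounds=[20,40]
  i=4: D_i=min(5*2^4,59)=59, bounds=[29,59]
  i=5: D_i=min(5*2^5,59)=59, bounds=[29,59]
  i=6: D_i=min(5*2^6,59)=59, bounds=[29,59]
  i=7: D_i=min(5*2^7,59)=59, bounds=[29,59]
  i=8: D_i=min(5*2^8,59)=59, bounds=[29,59]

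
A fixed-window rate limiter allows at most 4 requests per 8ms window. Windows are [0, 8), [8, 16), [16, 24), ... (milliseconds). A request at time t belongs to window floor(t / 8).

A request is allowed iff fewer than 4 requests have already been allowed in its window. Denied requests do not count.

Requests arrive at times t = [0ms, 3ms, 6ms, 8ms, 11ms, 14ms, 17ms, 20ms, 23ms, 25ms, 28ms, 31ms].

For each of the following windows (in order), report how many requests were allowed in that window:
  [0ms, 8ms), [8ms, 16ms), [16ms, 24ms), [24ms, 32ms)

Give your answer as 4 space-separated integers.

Answer: 3 3 3 3

Derivation:
Processing requests:
  req#1 t=0ms (window 0): ALLOW
  req#2 t=3ms (window 0): ALLOW
  req#3 t=6ms (window 0): ALLOW
  req#4 t=8ms (window 1): ALLOW
  req#5 t=11ms (window 1): ALLOW
  req#6 t=14ms (window 1): ALLOW
  req#7 t=17ms (window 2): ALLOW
  req#8 t=20ms (window 2): ALLOW
  req#9 t=23ms (window 2): ALLOW
  req#10 t=25ms (window 3): ALLOW
  req#11 t=28ms (window 3): ALLOW
  req#12 t=31ms (window 3): ALLOW

Allowed counts by window: 3 3 3 3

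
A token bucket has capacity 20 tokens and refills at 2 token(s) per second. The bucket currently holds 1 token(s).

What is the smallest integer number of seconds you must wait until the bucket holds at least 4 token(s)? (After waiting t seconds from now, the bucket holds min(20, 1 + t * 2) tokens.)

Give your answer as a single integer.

Need 1 + t * 2 >= 4, so t >= 3/2.
Smallest integer t = ceil(3/2) = 2.

Answer: 2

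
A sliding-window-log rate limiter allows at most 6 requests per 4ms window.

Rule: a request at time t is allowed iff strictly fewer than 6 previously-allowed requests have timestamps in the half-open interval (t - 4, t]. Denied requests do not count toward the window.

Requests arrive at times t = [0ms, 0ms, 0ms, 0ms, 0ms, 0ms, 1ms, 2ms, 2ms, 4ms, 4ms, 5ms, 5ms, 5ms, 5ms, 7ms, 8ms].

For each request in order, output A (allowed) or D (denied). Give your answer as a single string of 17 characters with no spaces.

Answer: AAAAAADDDAAAAAADA

Derivation:
Tracking allowed requests in the window:
  req#1 t=0ms: ALLOW
  req#2 t=0ms: ALLOW
  req#3 t=0ms: ALLOW
  req#4 t=0ms: ALLOW
  req#5 t=0ms: ALLOW
  req#6 t=0ms: ALLOW
  req#7 t=1ms: DENY
  req#8 t=2ms: DENY
  req#9 t=2ms: DENY
  req#10 t=4ms: ALLOW
  req#11 t=4ms: ALLOW
  req#12 t=5ms: ALLOW
  req#13 t=5ms: ALLOW
  req#14 t=5ms: ALLOW
  req#15 t=5ms: ALLOW
  req#16 t=7ms: DENY
  req#17 t=8ms: ALLOW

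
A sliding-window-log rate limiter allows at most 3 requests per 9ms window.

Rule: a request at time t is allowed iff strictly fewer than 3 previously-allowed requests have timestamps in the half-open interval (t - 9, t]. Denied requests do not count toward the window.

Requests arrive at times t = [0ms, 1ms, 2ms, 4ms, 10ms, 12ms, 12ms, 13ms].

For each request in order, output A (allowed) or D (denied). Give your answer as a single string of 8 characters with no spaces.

Answer: AAADAAAD

Derivation:
Tracking allowed requests in the window:
  req#1 t=0ms: ALLOW
  req#2 t=1ms: ALLOW
  req#3 t=2ms: ALLOW
  req#4 t=4ms: DENY
  req#5 t=10ms: ALLOW
  req#6 t=12ms: ALLOW
  req#7 t=12ms: ALLOW
  req#8 t=13ms: DENY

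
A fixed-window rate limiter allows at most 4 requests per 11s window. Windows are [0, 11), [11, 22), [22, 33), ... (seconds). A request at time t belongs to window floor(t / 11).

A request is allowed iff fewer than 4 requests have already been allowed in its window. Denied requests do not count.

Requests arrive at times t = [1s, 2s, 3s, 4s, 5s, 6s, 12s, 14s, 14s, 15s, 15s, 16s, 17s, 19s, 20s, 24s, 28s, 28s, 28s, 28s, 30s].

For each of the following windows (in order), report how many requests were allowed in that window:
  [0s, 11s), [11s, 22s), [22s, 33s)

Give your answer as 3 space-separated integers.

Answer: 4 4 4

Derivation:
Processing requests:
  req#1 t=1s (window 0): ALLOW
  req#2 t=2s (window 0): ALLOW
  req#3 t=3s (window 0): ALLOW
  req#4 t=4s (window 0): ALLOW
  req#5 t=5s (window 0): DENY
  req#6 t=6s (window 0): DENY
  req#7 t=12s (window 1): ALLOW
  req#8 t=14s (window 1): ALLOW
  req#9 t=14s (window 1): ALLOW
  req#10 t=15s (window 1): ALLOW
  req#11 t=15s (window 1): DENY
  req#12 t=16s (window 1): DENY
  req#13 t=17s (window 1): DENY
  req#14 t=19s (window 1): DENY
  req#15 t=20s (window 1): DENY
  req#16 t=24s (window 2): ALLOW
  req#17 t=28s (window 2): ALLOW
  req#18 t=28s (window 2): ALLOW
  req#19 t=28s (window 2): ALLOW
  req#20 t=28s (window 2): DENY
  req#21 t=30s (window 2): DENY

Allowed counts by window: 4 4 4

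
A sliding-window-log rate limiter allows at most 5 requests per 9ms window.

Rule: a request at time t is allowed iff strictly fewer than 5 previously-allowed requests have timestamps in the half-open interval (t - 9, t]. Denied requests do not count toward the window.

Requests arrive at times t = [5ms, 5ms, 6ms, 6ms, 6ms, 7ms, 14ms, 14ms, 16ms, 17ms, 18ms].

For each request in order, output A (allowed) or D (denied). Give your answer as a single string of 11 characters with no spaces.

Tracking allowed requests in the window:
  req#1 t=5ms: ALLOW
  req#2 t=5ms: ALLOW
  req#3 t=6ms: ALLOW
  req#4 t=6ms: ALLOW
  req#5 t=6ms: ALLOW
  req#6 t=7ms: DENY
  req#7 t=14ms: ALLOW
  req#8 t=14ms: ALLOW
  req#9 t=16ms: ALLOW
  req#10 t=17ms: ALLOW
  req#11 t=18ms: ALLOW

Answer: AAAAADAAAAA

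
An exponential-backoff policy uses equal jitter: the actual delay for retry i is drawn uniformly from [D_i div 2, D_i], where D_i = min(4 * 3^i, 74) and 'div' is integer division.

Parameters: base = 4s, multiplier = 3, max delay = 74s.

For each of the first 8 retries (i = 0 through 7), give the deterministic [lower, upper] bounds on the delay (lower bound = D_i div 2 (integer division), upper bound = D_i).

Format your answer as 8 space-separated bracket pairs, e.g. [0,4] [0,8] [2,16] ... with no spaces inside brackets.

Computing bounds per retry:
  i=0: D_i=min(4*3^0,74)=4, bounds=[2,4]
  i=1: D_i=min(4*3^1,74)=12, bounds=[6,12]
  i=2: D_i=min(4*3^2,74)=36, bounds=[18,36]
  i=3: D_i=min(4*3^3,74)=74, bounds=[37,74]
  i=4: D_i=min(4*3^4,74)=74, bounds=[37,74]
  i=5: D_i=min(4*3^5,74)=74, bounds=[37,74]
  i=6: D_i=min(4*3^6,74)=74, bounds=[37,74]
  i=7: D_i=min(4*3^7,74)=74, bounds=[37,74]

Answer: [2,4] [6,12] [18,36] [37,74] [37,74] [37,74] [37,74] [37,74]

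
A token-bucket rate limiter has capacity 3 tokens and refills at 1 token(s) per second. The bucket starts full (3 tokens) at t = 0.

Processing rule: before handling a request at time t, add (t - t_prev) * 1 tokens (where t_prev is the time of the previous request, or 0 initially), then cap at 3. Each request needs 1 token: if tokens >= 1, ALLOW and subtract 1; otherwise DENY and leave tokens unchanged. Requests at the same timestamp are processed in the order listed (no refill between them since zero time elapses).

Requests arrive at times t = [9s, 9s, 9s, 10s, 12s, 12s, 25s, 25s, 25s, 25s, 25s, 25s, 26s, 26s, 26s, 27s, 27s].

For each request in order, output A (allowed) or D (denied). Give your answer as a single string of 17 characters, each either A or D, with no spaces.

Answer: AAAAAAAAADDDADDAD

Derivation:
Simulating step by step:
  req#1 t=9s: ALLOW
  req#2 t=9s: ALLOW
  req#3 t=9s: ALLOW
  req#4 t=10s: ALLOW
  req#5 t=12s: ALLOW
  req#6 t=12s: ALLOW
  req#7 t=25s: ALLOW
  req#8 t=25s: ALLOW
  req#9 t=25s: ALLOW
  req#10 t=25s: DENY
  req#11 t=25s: DENY
  req#12 t=25s: DENY
  req#13 t=26s: ALLOW
  req#14 t=26s: DENY
  req#15 t=26s: DENY
  req#16 t=27s: ALLOW
  req#17 t=27s: DENY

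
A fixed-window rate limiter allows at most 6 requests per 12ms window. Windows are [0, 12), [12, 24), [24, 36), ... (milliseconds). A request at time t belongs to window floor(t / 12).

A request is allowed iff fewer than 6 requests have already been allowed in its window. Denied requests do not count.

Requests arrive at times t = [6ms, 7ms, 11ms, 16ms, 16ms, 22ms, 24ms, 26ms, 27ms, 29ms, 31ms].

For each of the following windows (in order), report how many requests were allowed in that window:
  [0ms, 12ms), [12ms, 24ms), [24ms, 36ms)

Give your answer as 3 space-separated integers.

Answer: 3 3 5

Derivation:
Processing requests:
  req#1 t=6ms (window 0): ALLOW
  req#2 t=7ms (window 0): ALLOW
  req#3 t=11ms (window 0): ALLOW
  req#4 t=16ms (window 1): ALLOW
  req#5 t=16ms (window 1): ALLOW
  req#6 t=22ms (window 1): ALLOW
  req#7 t=24ms (window 2): ALLOW
  req#8 t=26ms (window 2): ALLOW
  req#9 t=27ms (window 2): ALLOW
  req#10 t=29ms (window 2): ALLOW
  req#11 t=31ms (window 2): ALLOW

Allowed counts by window: 3 3 5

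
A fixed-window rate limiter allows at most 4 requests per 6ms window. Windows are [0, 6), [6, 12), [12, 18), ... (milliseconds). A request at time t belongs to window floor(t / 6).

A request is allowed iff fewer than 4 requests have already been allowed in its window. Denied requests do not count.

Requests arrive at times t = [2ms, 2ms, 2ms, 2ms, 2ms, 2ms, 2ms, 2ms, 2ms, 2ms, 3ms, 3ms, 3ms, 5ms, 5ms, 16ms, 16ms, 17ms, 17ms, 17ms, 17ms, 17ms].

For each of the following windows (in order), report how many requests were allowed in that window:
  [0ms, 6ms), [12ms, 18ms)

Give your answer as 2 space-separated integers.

Processing requests:
  req#1 t=2ms (window 0): ALLOW
  req#2 t=2ms (window 0): ALLOW
  req#3 t=2ms (window 0): ALLOW
  req#4 t=2ms (window 0): ALLOW
  req#5 t=2ms (window 0): DENY
  req#6 t=2ms (window 0): DENY
  req#7 t=2ms (window 0): DENY
  req#8 t=2ms (window 0): DENY
  req#9 t=2ms (window 0): DENY
  req#10 t=2ms (window 0): DENY
  req#11 t=3ms (window 0): DENY
  req#12 t=3ms (window 0): DENY
  req#13 t=3ms (window 0): DENY
  req#14 t=5ms (window 0): DENY
  req#15 t=5ms (window 0): DENY
  req#16 t=16ms (window 2): ALLOW
  req#17 t=16ms (window 2): ALLOW
  req#18 t=17ms (window 2): ALLOW
  req#19 t=17ms (window 2): ALLOW
  req#20 t=17ms (window 2): DENY
  req#21 t=17ms (window 2): DENY
  req#22 t=17ms (window 2): DENY

Allowed counts by window: 4 4

Answer: 4 4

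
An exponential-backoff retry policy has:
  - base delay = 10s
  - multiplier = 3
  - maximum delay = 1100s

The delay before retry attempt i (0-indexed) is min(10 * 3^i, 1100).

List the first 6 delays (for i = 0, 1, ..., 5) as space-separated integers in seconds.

Answer: 10 30 90 270 810 1100

Derivation:
Computing each delay:
  i=0: min(10*3^0, 1100) = 10
  i=1: min(10*3^1, 1100) = 30
  i=2: min(10*3^2, 1100) = 90
  i=3: min(10*3^3, 1100) = 270
  i=4: min(10*3^4, 1100) = 810
  i=5: min(10*3^5, 1100) = 1100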